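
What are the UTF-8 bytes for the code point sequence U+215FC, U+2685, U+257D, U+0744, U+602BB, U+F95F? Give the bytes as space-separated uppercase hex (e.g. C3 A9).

F0 A1 97 BC E2 9A 85 E2 95 BD DD 84 F1 A0 8A BB EF A5 9F

U+215FC: 4-byte form → F0 A1 97 BC.
U+2685: 3-byte form → E2 9A 85.
U+257D: 3-byte form → E2 95 BD.
U+0744: 2-byte form → DD 84.
U+602BB: 4-byte form → F1 A0 8A BB.
U+F95F: 3-byte form → EF A5 9F.
Concatenated (19 bytes): F0 A1 97 BC E2 9A 85 E2 95 BD DD 84 F1 A0 8A BB EF A5 9F.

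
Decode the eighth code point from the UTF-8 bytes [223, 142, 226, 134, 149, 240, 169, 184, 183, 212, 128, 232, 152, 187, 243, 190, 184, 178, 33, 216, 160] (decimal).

U+0620

Offset 0: leading byte 0xDF = 11011111 → 2-byte char #1 = DF 8E.
Offset 2: leading byte 0xE2 = 11100010 → 3-byte char #2 = E2 86 95.
Offset 5: leading byte 0xF0 = 11110000 → 4-byte char #3 = F0 A9 B8 B7.
Offset 9: leading byte 0xD4 = 11010100 → 2-byte char #4 = D4 80.
Offset 11: leading byte 0xE8 = 11101000 → 3-byte char #5 = E8 98 BB.
Offset 14: leading byte 0xF3 = 11110011 → 4-byte char #6 = F3 BE B8 B2.
Offset 18: leading byte 0x21 = 00100001 → 1-byte char #7 = 21.
Offset 19: leading byte 0xD8 = 11011000 → 2-byte char #8 = D8 A0.
Leading byte 0xD8 = 11011000 matches 110xxxxx → 2-byte sequence.
Byte 1: 0xD8 = 11011000, payload 11000 (5 bits).
Byte 2: 0xA0 = 10100000 (10xxxxxx ✓), payload 100000.
Concatenate: 11000100000 = 0x620 (11 bits → U+0620).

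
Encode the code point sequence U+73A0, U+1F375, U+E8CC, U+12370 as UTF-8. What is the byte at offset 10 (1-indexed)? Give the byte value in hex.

0x8C

1-indexed offset 10 is 0-indexed offset 9.
U+73A0 → 3-byte form E7 8E A0 at offsets 0–2.
U+1F375 → 4-byte form F0 9F 8D B5 at offsets 3–6.
U+E8CC → 3-byte form EE A3 8C at offsets 7–9.
Offset 9 falls in char 3's range; it's byte 3 of EE A3 8C = 0x8C.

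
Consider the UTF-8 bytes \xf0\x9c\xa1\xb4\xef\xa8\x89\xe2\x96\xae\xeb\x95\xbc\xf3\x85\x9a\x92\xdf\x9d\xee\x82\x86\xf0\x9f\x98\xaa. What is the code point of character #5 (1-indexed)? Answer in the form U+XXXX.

U+C5692

Offset 0: leading byte 0xF0 = 11110000 → 4-byte char #1 = F0 9C A1 B4.
Offset 4: leading byte 0xEF = 11101111 → 3-byte char #2 = EF A8 89.
Offset 7: leading byte 0xE2 = 11100010 → 3-byte char #3 = E2 96 AE.
Offset 10: leading byte 0xEB = 11101011 → 3-byte char #4 = EB 95 BC.
Offset 13: leading byte 0xF3 = 11110011 → 4-byte char #5 = F3 85 9A 92.
Leading byte 0xF3 = 11110011 matches 11110xxx → 4-byte sequence.
Byte 1: 0xF3 = 11110011, payload 011 (3 bits).
Byte 2: 0x85 = 10000101 (10xxxxxx ✓), payload 000101.
Byte 3: 0x9A = 10011010 (10xxxxxx ✓), payload 011010.
Byte 4: 0x92 = 10010010 (10xxxxxx ✓), payload 010010.
Concatenate: 011000101011010010010 = 0xC5692 (21 bits → U+C5692).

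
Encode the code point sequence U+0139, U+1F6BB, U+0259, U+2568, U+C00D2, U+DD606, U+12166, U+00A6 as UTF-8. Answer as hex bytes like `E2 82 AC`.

U+0139: 2-byte form → C4 B9.
U+1F6BB: 4-byte form → F0 9F 9A BB.
U+0259: 2-byte form → C9 99.
U+2568: 3-byte form → E2 95 A8.
U+C00D2: 4-byte form → F3 80 83 92.
U+DD606: 4-byte form → F3 9D 98 86.
U+12166: 4-byte form → F0 92 85 A6.
U+00A6: 2-byte form → C2 A6.
Concatenated (25 bytes): C4 B9 F0 9F 9A BB C9 99 E2 95 A8 F3 80 83 92 F3 9D 98 86 F0 92 85 A6 C2 A6.

C4 B9 F0 9F 9A BB C9 99 E2 95 A8 F3 80 83 92 F3 9D 98 86 F0 92 85 A6 C2 A6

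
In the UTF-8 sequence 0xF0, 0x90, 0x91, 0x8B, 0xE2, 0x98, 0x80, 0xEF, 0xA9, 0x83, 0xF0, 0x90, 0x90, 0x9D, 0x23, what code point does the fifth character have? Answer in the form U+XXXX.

U+0023

Offset 0: leading byte 0xF0 = 11110000 → 4-byte char #1 = F0 90 91 8B.
Offset 4: leading byte 0xE2 = 11100010 → 3-byte char #2 = E2 98 80.
Offset 7: leading byte 0xEF = 11101111 → 3-byte char #3 = EF A9 83.
Offset 10: leading byte 0xF0 = 11110000 → 4-byte char #4 = F0 90 90 9D.
Offset 14: leading byte 0x23 = 00100011 → 1-byte char #5 = 23.
Leading byte 0x23 = 00100011 matches 0xxxxxxx → 1-byte sequence.
Byte 1: 0x23 = 00100011, payload 0100011 (7 bits).
Concatenate: 0100011 = 0x23 (7 bits → U+0023).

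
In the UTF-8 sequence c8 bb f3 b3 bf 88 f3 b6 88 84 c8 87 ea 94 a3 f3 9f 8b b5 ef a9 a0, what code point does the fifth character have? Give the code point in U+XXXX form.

Offset 0: leading byte 0xC8 = 11001000 → 2-byte char #1 = C8 BB.
Offset 2: leading byte 0xF3 = 11110011 → 4-byte char #2 = F3 B3 BF 88.
Offset 6: leading byte 0xF3 = 11110011 → 4-byte char #3 = F3 B6 88 84.
Offset 10: leading byte 0xC8 = 11001000 → 2-byte char #4 = C8 87.
Offset 12: leading byte 0xEA = 11101010 → 3-byte char #5 = EA 94 A3.
Leading byte 0xEA = 11101010 matches 1110xxxx → 3-byte sequence.
Byte 1: 0xEA = 11101010, payload 1010 (4 bits).
Byte 2: 0x94 = 10010100 (10xxxxxx ✓), payload 010100.
Byte 3: 0xA3 = 10100011 (10xxxxxx ✓), payload 100011.
Concatenate: 1010010100100011 = 0xA523 (16 bits → U+A523).

U+A523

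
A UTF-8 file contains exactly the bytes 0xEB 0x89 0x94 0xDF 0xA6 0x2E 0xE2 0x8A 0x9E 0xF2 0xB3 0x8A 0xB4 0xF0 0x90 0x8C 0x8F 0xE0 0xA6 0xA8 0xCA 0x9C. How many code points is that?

Byte at offset 0: 0xEB = 11101011 → 3-byte char (#1). Advance 3.
Byte at offset 3: 0xDF = 11011111 → 2-byte char (#2). Advance 2.
Byte at offset 5: 0x2E = 00101110 → 1-byte char (#3). Advance 1.
Byte at offset 6: 0xE2 = 11100010 → 3-byte char (#4). Advance 3.
Byte at offset 9: 0xF2 = 11110010 → 4-byte char (#5). Advance 4.
Byte at offset 13: 0xF0 = 11110000 → 4-byte char (#6). Advance 4.
Byte at offset 17: 0xE0 = 11100000 → 3-byte char (#7). Advance 3.
Byte at offset 20: 0xCA = 11001010 → 2-byte char (#8). Advance 2.
Reached end at offset 22 after 8 code points.

8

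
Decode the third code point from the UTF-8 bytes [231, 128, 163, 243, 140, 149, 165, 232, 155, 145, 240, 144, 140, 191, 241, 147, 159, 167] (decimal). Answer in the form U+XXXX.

Offset 0: leading byte 0xE7 = 11100111 → 3-byte char #1 = E7 80 A3.
Offset 3: leading byte 0xF3 = 11110011 → 4-byte char #2 = F3 8C 95 A5.
Offset 7: leading byte 0xE8 = 11101000 → 3-byte char #3 = E8 9B 91.
Leading byte 0xE8 = 11101000 matches 1110xxxx → 3-byte sequence.
Byte 1: 0xE8 = 11101000, payload 1000 (4 bits).
Byte 2: 0x9B = 10011011 (10xxxxxx ✓), payload 011011.
Byte 3: 0x91 = 10010001 (10xxxxxx ✓), payload 010001.
Concatenate: 1000011011010001 = 0x86D1 (16 bits → U+86D1).

U+86D1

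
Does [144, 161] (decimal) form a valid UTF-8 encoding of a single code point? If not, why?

Byte 0x90 = 10010000 has the form 10xxxxxx — a continuation byte — but there is no preceding leading byte.

invalid (continuation byte with no leading byte)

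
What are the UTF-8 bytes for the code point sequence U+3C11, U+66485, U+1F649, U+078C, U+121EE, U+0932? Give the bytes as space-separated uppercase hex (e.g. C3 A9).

E3 B0 91 F1 A6 92 85 F0 9F 99 89 DE 8C F0 92 87 AE E0 A4 B2

U+3C11: 3-byte form → E3 B0 91.
U+66485: 4-byte form → F1 A6 92 85.
U+1F649: 4-byte form → F0 9F 99 89.
U+078C: 2-byte form → DE 8C.
U+121EE: 4-byte form → F0 92 87 AE.
U+0932: 3-byte form → E0 A4 B2.
Concatenated (20 bytes): E3 B0 91 F1 A6 92 85 F0 9F 99 89 DE 8C F0 92 87 AE E0 A4 B2.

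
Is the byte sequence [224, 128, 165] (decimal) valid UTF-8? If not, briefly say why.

invalid (overlong encoding)

Leading byte 0xE0 = 11100000 → 3-byte form.
Continuation bytes all match 10xxxxxx. Payload decodes to 0x25.
But 0x25 < 0x800, the minimum for a 3-byte sequence — this is an overlong encoding.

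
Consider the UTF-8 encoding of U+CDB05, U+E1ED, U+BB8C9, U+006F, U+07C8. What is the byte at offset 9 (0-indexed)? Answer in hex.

0xA3

U+CDB05 → 4-byte form F3 8D AC 85 at offsets 0–3.
U+E1ED → 3-byte form EE 87 AD at offsets 4–6.
U+BB8C9 → 4-byte form F2 BB A3 89 at offsets 7–10.
Offset 9 falls in char 3's range; it's byte 3 of F2 BB A3 89 = 0xA3.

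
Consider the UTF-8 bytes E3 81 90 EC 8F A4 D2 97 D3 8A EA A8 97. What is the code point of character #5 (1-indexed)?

U+AA17

Offset 0: leading byte 0xE3 = 11100011 → 3-byte char #1 = E3 81 90.
Offset 3: leading byte 0xEC = 11101100 → 3-byte char #2 = EC 8F A4.
Offset 6: leading byte 0xD2 = 11010010 → 2-byte char #3 = D2 97.
Offset 8: leading byte 0xD3 = 11010011 → 2-byte char #4 = D3 8A.
Offset 10: leading byte 0xEA = 11101010 → 3-byte char #5 = EA A8 97.
Leading byte 0xEA = 11101010 matches 1110xxxx → 3-byte sequence.
Byte 1: 0xEA = 11101010, payload 1010 (4 bits).
Byte 2: 0xA8 = 10101000 (10xxxxxx ✓), payload 101000.
Byte 3: 0x97 = 10010111 (10xxxxxx ✓), payload 010111.
Concatenate: 1010101000010111 = 0xAA17 (16 bits → U+AA17).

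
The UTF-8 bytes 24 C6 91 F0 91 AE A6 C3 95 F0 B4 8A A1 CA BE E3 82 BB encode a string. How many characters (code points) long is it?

7

Byte at offset 0: 0x24 = 00100100 → 1-byte char (#1). Advance 1.
Byte at offset 1: 0xC6 = 11000110 → 2-byte char (#2). Advance 2.
Byte at offset 3: 0xF0 = 11110000 → 4-byte char (#3). Advance 4.
Byte at offset 7: 0xC3 = 11000011 → 2-byte char (#4). Advance 2.
Byte at offset 9: 0xF0 = 11110000 → 4-byte char (#5). Advance 4.
Byte at offset 13: 0xCA = 11001010 → 2-byte char (#6). Advance 2.
Byte at offset 15: 0xE3 = 11100011 → 3-byte char (#7). Advance 3.
Reached end at offset 18 after 7 code points.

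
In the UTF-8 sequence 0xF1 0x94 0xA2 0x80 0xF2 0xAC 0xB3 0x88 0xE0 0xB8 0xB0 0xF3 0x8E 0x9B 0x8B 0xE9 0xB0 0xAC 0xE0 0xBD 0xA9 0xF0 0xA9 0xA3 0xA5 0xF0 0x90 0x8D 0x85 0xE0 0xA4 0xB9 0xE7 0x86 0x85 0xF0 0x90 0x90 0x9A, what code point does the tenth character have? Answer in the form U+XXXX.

Offset 0: leading byte 0xF1 = 11110001 → 4-byte char #1 = F1 94 A2 80.
Offset 4: leading byte 0xF2 = 11110010 → 4-byte char #2 = F2 AC B3 88.
Offset 8: leading byte 0xE0 = 11100000 → 3-byte char #3 = E0 B8 B0.
Offset 11: leading byte 0xF3 = 11110011 → 4-byte char #4 = F3 8E 9B 8B.
Offset 15: leading byte 0xE9 = 11101001 → 3-byte char #5 = E9 B0 AC.
Offset 18: leading byte 0xE0 = 11100000 → 3-byte char #6 = E0 BD A9.
Offset 21: leading byte 0xF0 = 11110000 → 4-byte char #7 = F0 A9 A3 A5.
Offset 25: leading byte 0xF0 = 11110000 → 4-byte char #8 = F0 90 8D 85.
Offset 29: leading byte 0xE0 = 11100000 → 3-byte char #9 = E0 A4 B9.
Offset 32: leading byte 0xE7 = 11100111 → 3-byte char #10 = E7 86 85.
Leading byte 0xE7 = 11100111 matches 1110xxxx → 3-byte sequence.
Byte 1: 0xE7 = 11100111, payload 0111 (4 bits).
Byte 2: 0x86 = 10000110 (10xxxxxx ✓), payload 000110.
Byte 3: 0x85 = 10000101 (10xxxxxx ✓), payload 000101.
Concatenate: 0111000110000101 = 0x7185 (16 bits → U+7185).

U+7185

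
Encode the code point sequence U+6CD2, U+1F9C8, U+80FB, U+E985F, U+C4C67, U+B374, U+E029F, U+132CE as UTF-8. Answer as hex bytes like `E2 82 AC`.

E6 B3 92 F0 9F A7 88 E8 83 BB F3 A9 A1 9F F3 84 B1 A7 EB 8D B4 F3 A0 8A 9F F0 93 8B 8E

U+6CD2: 3-byte form → E6 B3 92.
U+1F9C8: 4-byte form → F0 9F A7 88.
U+80FB: 3-byte form → E8 83 BB.
U+E985F: 4-byte form → F3 A9 A1 9F.
U+C4C67: 4-byte form → F3 84 B1 A7.
U+B374: 3-byte form → EB 8D B4.
U+E029F: 4-byte form → F3 A0 8A 9F.
U+132CE: 4-byte form → F0 93 8B 8E.
Concatenated (29 bytes): E6 B3 92 F0 9F A7 88 E8 83 BB F3 A9 A1 9F F3 84 B1 A7 EB 8D B4 F3 A0 8A 9F F0 93 8B 8E.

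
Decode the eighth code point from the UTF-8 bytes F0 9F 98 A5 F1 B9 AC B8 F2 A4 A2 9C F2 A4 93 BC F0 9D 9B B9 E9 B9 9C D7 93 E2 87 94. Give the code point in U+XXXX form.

Offset 0: leading byte 0xF0 = 11110000 → 4-byte char #1 = F0 9F 98 A5.
Offset 4: leading byte 0xF1 = 11110001 → 4-byte char #2 = F1 B9 AC B8.
Offset 8: leading byte 0xF2 = 11110010 → 4-byte char #3 = F2 A4 A2 9C.
Offset 12: leading byte 0xF2 = 11110010 → 4-byte char #4 = F2 A4 93 BC.
Offset 16: leading byte 0xF0 = 11110000 → 4-byte char #5 = F0 9D 9B B9.
Offset 20: leading byte 0xE9 = 11101001 → 3-byte char #6 = E9 B9 9C.
Offset 23: leading byte 0xD7 = 11010111 → 2-byte char #7 = D7 93.
Offset 25: leading byte 0xE2 = 11100010 → 3-byte char #8 = E2 87 94.
Leading byte 0xE2 = 11100010 matches 1110xxxx → 3-byte sequence.
Byte 1: 0xE2 = 11100010, payload 0010 (4 bits).
Byte 2: 0x87 = 10000111 (10xxxxxx ✓), payload 000111.
Byte 3: 0x94 = 10010100 (10xxxxxx ✓), payload 010100.
Concatenate: 0010000111010100 = 0x21D4 (16 bits → U+21D4).

U+21D4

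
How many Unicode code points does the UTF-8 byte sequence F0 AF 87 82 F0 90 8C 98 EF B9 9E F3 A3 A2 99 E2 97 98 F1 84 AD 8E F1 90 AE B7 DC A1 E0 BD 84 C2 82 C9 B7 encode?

Byte at offset 0: 0xF0 = 11110000 → 4-byte char (#1). Advance 4.
Byte at offset 4: 0xF0 = 11110000 → 4-byte char (#2). Advance 4.
Byte at offset 8: 0xEF = 11101111 → 3-byte char (#3). Advance 3.
Byte at offset 11: 0xF3 = 11110011 → 4-byte char (#4). Advance 4.
Byte at offset 15: 0xE2 = 11100010 → 3-byte char (#5). Advance 3.
Byte at offset 18: 0xF1 = 11110001 → 4-byte char (#6). Advance 4.
Byte at offset 22: 0xF1 = 11110001 → 4-byte char (#7). Advance 4.
Byte at offset 26: 0xDC = 11011100 → 2-byte char (#8). Advance 2.
Byte at offset 28: 0xE0 = 11100000 → 3-byte char (#9). Advance 3.
Byte at offset 31: 0xC2 = 11000010 → 2-byte char (#10). Advance 2.
Byte at offset 33: 0xC9 = 11001001 → 2-byte char (#11). Advance 2.
Reached end at offset 35 after 11 code points.

11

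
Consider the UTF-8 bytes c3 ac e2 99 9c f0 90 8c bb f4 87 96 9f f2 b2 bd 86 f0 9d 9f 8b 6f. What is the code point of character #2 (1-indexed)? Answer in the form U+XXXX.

Offset 0: leading byte 0xC3 = 11000011 → 2-byte char #1 = C3 AC.
Offset 2: leading byte 0xE2 = 11100010 → 3-byte char #2 = E2 99 9C.
Leading byte 0xE2 = 11100010 matches 1110xxxx → 3-byte sequence.
Byte 1: 0xE2 = 11100010, payload 0010 (4 bits).
Byte 2: 0x99 = 10011001 (10xxxxxx ✓), payload 011001.
Byte 3: 0x9C = 10011100 (10xxxxxx ✓), payload 011100.
Concatenate: 0010011001011100 = 0x265C (16 bits → U+265C).

U+265C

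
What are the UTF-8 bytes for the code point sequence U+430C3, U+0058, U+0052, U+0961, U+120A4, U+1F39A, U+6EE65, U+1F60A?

F1 83 83 83 58 52 E0 A5 A1 F0 92 82 A4 F0 9F 8E 9A F1 AE B9 A5 F0 9F 98 8A

U+430C3: 4-byte form → F1 83 83 83.
U+0058: 1-byte form → 58.
U+0052: 1-byte form → 52.
U+0961: 3-byte form → E0 A5 A1.
U+120A4: 4-byte form → F0 92 82 A4.
U+1F39A: 4-byte form → F0 9F 8E 9A.
U+6EE65: 4-byte form → F1 AE B9 A5.
U+1F60A: 4-byte form → F0 9F 98 8A.
Concatenated (25 bytes): F1 83 83 83 58 52 E0 A5 A1 F0 92 82 A4 F0 9F 8E 9A F1 AE B9 A5 F0 9F 98 8A.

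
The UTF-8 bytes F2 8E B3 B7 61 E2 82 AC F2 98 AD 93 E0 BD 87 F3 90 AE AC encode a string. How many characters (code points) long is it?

Byte at offset 0: 0xF2 = 11110010 → 4-byte char (#1). Advance 4.
Byte at offset 4: 0x61 = 01100001 → 1-byte char (#2). Advance 1.
Byte at offset 5: 0xE2 = 11100010 → 3-byte char (#3). Advance 3.
Byte at offset 8: 0xF2 = 11110010 → 4-byte char (#4). Advance 4.
Byte at offset 12: 0xE0 = 11100000 → 3-byte char (#5). Advance 3.
Byte at offset 15: 0xF3 = 11110011 → 4-byte char (#6). Advance 4.
Reached end at offset 19 after 6 code points.

6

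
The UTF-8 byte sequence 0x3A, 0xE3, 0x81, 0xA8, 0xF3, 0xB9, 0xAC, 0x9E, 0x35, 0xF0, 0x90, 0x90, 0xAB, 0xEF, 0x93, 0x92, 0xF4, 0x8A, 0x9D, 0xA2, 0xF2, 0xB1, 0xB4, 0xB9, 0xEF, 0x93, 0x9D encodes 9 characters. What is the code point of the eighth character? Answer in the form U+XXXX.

U+B1D39

Offset 0: leading byte 0x3A = 00111010 → 1-byte char #1 = 3A.
Offset 1: leading byte 0xE3 = 11100011 → 3-byte char #2 = E3 81 A8.
Offset 4: leading byte 0xF3 = 11110011 → 4-byte char #3 = F3 B9 AC 9E.
Offset 8: leading byte 0x35 = 00110101 → 1-byte char #4 = 35.
Offset 9: leading byte 0xF0 = 11110000 → 4-byte char #5 = F0 90 90 AB.
Offset 13: leading byte 0xEF = 11101111 → 3-byte char #6 = EF 93 92.
Offset 16: leading byte 0xF4 = 11110100 → 4-byte char #7 = F4 8A 9D A2.
Offset 20: leading byte 0xF2 = 11110010 → 4-byte char #8 = F2 B1 B4 B9.
Leading byte 0xF2 = 11110010 matches 11110xxx → 4-byte sequence.
Byte 1: 0xF2 = 11110010, payload 010 (3 bits).
Byte 2: 0xB1 = 10110001 (10xxxxxx ✓), payload 110001.
Byte 3: 0xB4 = 10110100 (10xxxxxx ✓), payload 110100.
Byte 4: 0xB9 = 10111001 (10xxxxxx ✓), payload 111001.
Concatenate: 010110001110100111001 = 0xB1D39 (21 bits → U+B1D39).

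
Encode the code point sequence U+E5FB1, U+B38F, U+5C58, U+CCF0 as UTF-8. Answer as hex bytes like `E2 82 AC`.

U+E5FB1: 4-byte form → F3 A5 BE B1.
U+B38F: 3-byte form → EB 8E 8F.
U+5C58: 3-byte form → E5 B1 98.
U+CCF0: 3-byte form → EC B3 B0.
Concatenated (13 bytes): F3 A5 BE B1 EB 8E 8F E5 B1 98 EC B3 B0.

F3 A5 BE B1 EB 8E 8F E5 B1 98 EC B3 B0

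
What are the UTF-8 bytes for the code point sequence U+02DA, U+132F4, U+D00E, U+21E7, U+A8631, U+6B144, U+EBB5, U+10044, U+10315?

U+02DA: 2-byte form → CB 9A.
U+132F4: 4-byte form → F0 93 8B B4.
U+D00E: 3-byte form → ED 80 8E.
U+21E7: 3-byte form → E2 87 A7.
U+A8631: 4-byte form → F2 A8 98 B1.
U+6B144: 4-byte form → F1 AB 85 84.
U+EBB5: 3-byte form → EE AE B5.
U+10044: 4-byte form → F0 90 81 84.
U+10315: 4-byte form → F0 90 8C 95.
Concatenated (31 bytes): CB 9A F0 93 8B B4 ED 80 8E E2 87 A7 F2 A8 98 B1 F1 AB 85 84 EE AE B5 F0 90 81 84 F0 90 8C 95.

CB 9A F0 93 8B B4 ED 80 8E E2 87 A7 F2 A8 98 B1 F1 AB 85 84 EE AE B5 F0 90 81 84 F0 90 8C 95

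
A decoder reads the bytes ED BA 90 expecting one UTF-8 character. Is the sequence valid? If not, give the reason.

Structurally a 3-byte sequence; payload = 0xDE90.
But 0xDE90 is in U+D800–U+DFFF, the surrogate range. Surrogates are not Unicode scalar values and are forbidden in UTF-8.

invalid (encodes a surrogate (U+D800–U+DFFF))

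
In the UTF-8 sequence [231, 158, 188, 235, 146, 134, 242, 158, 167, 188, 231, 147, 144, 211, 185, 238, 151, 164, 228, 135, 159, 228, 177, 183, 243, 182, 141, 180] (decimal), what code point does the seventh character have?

U+41DF

Offset 0: leading byte 0xE7 = 11100111 → 3-byte char #1 = E7 9E BC.
Offset 3: leading byte 0xEB = 11101011 → 3-byte char #2 = EB 92 86.
Offset 6: leading byte 0xF2 = 11110010 → 4-byte char #3 = F2 9E A7 BC.
Offset 10: leading byte 0xE7 = 11100111 → 3-byte char #4 = E7 93 90.
Offset 13: leading byte 0xD3 = 11010011 → 2-byte char #5 = D3 B9.
Offset 15: leading byte 0xEE = 11101110 → 3-byte char #6 = EE 97 A4.
Offset 18: leading byte 0xE4 = 11100100 → 3-byte char #7 = E4 87 9F.
Leading byte 0xE4 = 11100100 matches 1110xxxx → 3-byte sequence.
Byte 1: 0xE4 = 11100100, payload 0100 (4 bits).
Byte 2: 0x87 = 10000111 (10xxxxxx ✓), payload 000111.
Byte 3: 0x9F = 10011111 (10xxxxxx ✓), payload 011111.
Concatenate: 0100000111011111 = 0x41DF (16 bits → U+41DF).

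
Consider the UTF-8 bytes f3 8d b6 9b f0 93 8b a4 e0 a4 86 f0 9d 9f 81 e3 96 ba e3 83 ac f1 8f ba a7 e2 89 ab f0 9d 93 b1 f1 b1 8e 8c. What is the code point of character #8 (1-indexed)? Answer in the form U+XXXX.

Offset 0: leading byte 0xF3 = 11110011 → 4-byte char #1 = F3 8D B6 9B.
Offset 4: leading byte 0xF0 = 11110000 → 4-byte char #2 = F0 93 8B A4.
Offset 8: leading byte 0xE0 = 11100000 → 3-byte char #3 = E0 A4 86.
Offset 11: leading byte 0xF0 = 11110000 → 4-byte char #4 = F0 9D 9F 81.
Offset 15: leading byte 0xE3 = 11100011 → 3-byte char #5 = E3 96 BA.
Offset 18: leading byte 0xE3 = 11100011 → 3-byte char #6 = E3 83 AC.
Offset 21: leading byte 0xF1 = 11110001 → 4-byte char #7 = F1 8F BA A7.
Offset 25: leading byte 0xE2 = 11100010 → 3-byte char #8 = E2 89 AB.
Leading byte 0xE2 = 11100010 matches 1110xxxx → 3-byte sequence.
Byte 1: 0xE2 = 11100010, payload 0010 (4 bits).
Byte 2: 0x89 = 10001001 (10xxxxxx ✓), payload 001001.
Byte 3: 0xAB = 10101011 (10xxxxxx ✓), payload 101011.
Concatenate: 0010001001101011 = 0x226B (16 bits → U+226B).

U+226B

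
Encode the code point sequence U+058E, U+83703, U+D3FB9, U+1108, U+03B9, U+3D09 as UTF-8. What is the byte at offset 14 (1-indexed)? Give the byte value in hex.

0xCE

1-indexed offset 14 is 0-indexed offset 13.
U+058E → 2-byte form D6 8E at offsets 0–1.
U+83703 → 4-byte form F2 83 9C 83 at offsets 2–5.
U+D3FB9 → 4-byte form F3 93 BE B9 at offsets 6–9.
U+1108 → 3-byte form E1 84 88 at offsets 10–12.
U+03B9 → 2-byte form CE B9 at offsets 13–14.
Offset 13 falls in char 5's range; it's byte 1 of CE B9 = 0xCE.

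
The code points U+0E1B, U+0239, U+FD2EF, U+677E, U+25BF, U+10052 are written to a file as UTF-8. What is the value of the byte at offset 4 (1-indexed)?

0xC8

1-indexed offset 4 is 0-indexed offset 3.
U+0E1B → 3-byte form E0 B8 9B at offsets 0–2.
U+0239 → 2-byte form C8 B9 at offsets 3–4.
Offset 3 falls in char 2's range; it's byte 1 of C8 B9 = 0xC8.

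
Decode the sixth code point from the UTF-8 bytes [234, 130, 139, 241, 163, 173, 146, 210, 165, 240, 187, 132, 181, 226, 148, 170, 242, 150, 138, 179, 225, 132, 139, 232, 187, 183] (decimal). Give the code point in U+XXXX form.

Offset 0: leading byte 0xEA = 11101010 → 3-byte char #1 = EA 82 8B.
Offset 3: leading byte 0xF1 = 11110001 → 4-byte char #2 = F1 A3 AD 92.
Offset 7: leading byte 0xD2 = 11010010 → 2-byte char #3 = D2 A5.
Offset 9: leading byte 0xF0 = 11110000 → 4-byte char #4 = F0 BB 84 B5.
Offset 13: leading byte 0xE2 = 11100010 → 3-byte char #5 = E2 94 AA.
Offset 16: leading byte 0xF2 = 11110010 → 4-byte char #6 = F2 96 8A B3.
Leading byte 0xF2 = 11110010 matches 11110xxx → 4-byte sequence.
Byte 1: 0xF2 = 11110010, payload 010 (3 bits).
Byte 2: 0x96 = 10010110 (10xxxxxx ✓), payload 010110.
Byte 3: 0x8A = 10001010 (10xxxxxx ✓), payload 001010.
Byte 4: 0xB3 = 10110011 (10xxxxxx ✓), payload 110011.
Concatenate: 010010110001010110011 = 0x962B3 (21 bits → U+962B3).

U+962B3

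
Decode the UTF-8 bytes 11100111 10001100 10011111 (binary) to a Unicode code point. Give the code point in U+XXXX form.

Leading byte 0xE7 = 11100111 matches 1110xxxx → 3-byte sequence.
Byte 1: 0xE7 = 11100111, payload 0111 (4 bits).
Byte 2: 0x8C = 10001100 (10xxxxxx ✓), payload 001100.
Byte 3: 0x9F = 10011111 (10xxxxxx ✓), payload 011111.
Concatenate: 0111001100011111 = 0x731F (16 bits → U+731F).

U+731F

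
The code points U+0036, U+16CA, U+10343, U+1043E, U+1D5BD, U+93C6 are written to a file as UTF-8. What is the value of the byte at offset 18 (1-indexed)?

1-indexed offset 18 is 0-indexed offset 17.
U+0036 → 1-byte form 36 at offsets 0–0.
U+16CA → 3-byte form E1 9B 8A at offsets 1–3.
U+10343 → 4-byte form F0 90 8D 83 at offsets 4–7.
U+1043E → 4-byte form F0 90 90 BE at offsets 8–11.
U+1D5BD → 4-byte form F0 9D 96 BD at offsets 12–15.
U+93C6 → 3-byte form E9 8F 86 at offsets 16–18.
Offset 17 falls in char 6's range; it's byte 2 of E9 8F 86 = 0x8F.

0x8F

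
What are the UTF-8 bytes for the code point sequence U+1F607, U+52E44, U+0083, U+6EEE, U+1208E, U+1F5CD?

F0 9F 98 87 F1 92 B9 84 C2 83 E6 BB AE F0 92 82 8E F0 9F 97 8D

U+1F607: 4-byte form → F0 9F 98 87.
U+52E44: 4-byte form → F1 92 B9 84.
U+0083: 2-byte form → C2 83.
U+6EEE: 3-byte form → E6 BB AE.
U+1208E: 4-byte form → F0 92 82 8E.
U+1F5CD: 4-byte form → F0 9F 97 8D.
Concatenated (21 bytes): F0 9F 98 87 F1 92 B9 84 C2 83 E6 BB AE F0 92 82 8E F0 9F 97 8D.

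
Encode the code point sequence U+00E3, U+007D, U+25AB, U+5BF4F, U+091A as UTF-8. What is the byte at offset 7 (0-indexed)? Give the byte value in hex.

0x9B

U+00E3 → 2-byte form C3 A3 at offsets 0–1.
U+007D → 1-byte form 7D at offsets 2–2.
U+25AB → 3-byte form E2 96 AB at offsets 3–5.
U+5BF4F → 4-byte form F1 9B BD 8F at offsets 6–9.
Offset 7 falls in char 4's range; it's byte 2 of F1 9B BD 8F = 0x9B.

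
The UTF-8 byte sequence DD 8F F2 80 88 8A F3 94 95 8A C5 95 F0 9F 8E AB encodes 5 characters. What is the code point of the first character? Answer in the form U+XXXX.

U+074F

Offset 0: leading byte 0xDD = 11011101 → 2-byte char #1 = DD 8F.
Leading byte 0xDD = 11011101 matches 110xxxxx → 2-byte sequence.
Byte 1: 0xDD = 11011101, payload 11101 (5 bits).
Byte 2: 0x8F = 10001111 (10xxxxxx ✓), payload 001111.
Concatenate: 11101001111 = 0x74F (11 bits → U+074F).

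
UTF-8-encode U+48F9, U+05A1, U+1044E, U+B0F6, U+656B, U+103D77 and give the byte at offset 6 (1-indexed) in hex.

0xF0

1-indexed offset 6 is 0-indexed offset 5.
U+48F9 → 3-byte form E4 A3 B9 at offsets 0–2.
U+05A1 → 2-byte form D6 A1 at offsets 3–4.
U+1044E → 4-byte form F0 90 91 8E at offsets 5–8.
Offset 5 falls in char 3's range; it's byte 1 of F0 90 91 8E = 0xF0.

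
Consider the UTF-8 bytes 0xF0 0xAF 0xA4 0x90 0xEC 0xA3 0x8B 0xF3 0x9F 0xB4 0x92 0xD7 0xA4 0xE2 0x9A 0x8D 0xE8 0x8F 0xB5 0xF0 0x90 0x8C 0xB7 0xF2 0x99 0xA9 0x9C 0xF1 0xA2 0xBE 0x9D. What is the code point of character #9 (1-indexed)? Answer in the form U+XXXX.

U+62F9D

Offset 0: leading byte 0xF0 = 11110000 → 4-byte char #1 = F0 AF A4 90.
Offset 4: leading byte 0xEC = 11101100 → 3-byte char #2 = EC A3 8B.
Offset 7: leading byte 0xF3 = 11110011 → 4-byte char #3 = F3 9F B4 92.
Offset 11: leading byte 0xD7 = 11010111 → 2-byte char #4 = D7 A4.
Offset 13: leading byte 0xE2 = 11100010 → 3-byte char #5 = E2 9A 8D.
Offset 16: leading byte 0xE8 = 11101000 → 3-byte char #6 = E8 8F B5.
Offset 19: leading byte 0xF0 = 11110000 → 4-byte char #7 = F0 90 8C B7.
Offset 23: leading byte 0xF2 = 11110010 → 4-byte char #8 = F2 99 A9 9C.
Offset 27: leading byte 0xF1 = 11110001 → 4-byte char #9 = F1 A2 BE 9D.
Leading byte 0xF1 = 11110001 matches 11110xxx → 4-byte sequence.
Byte 1: 0xF1 = 11110001, payload 001 (3 bits).
Byte 2: 0xA2 = 10100010 (10xxxxxx ✓), payload 100010.
Byte 3: 0xBE = 10111110 (10xxxxxx ✓), payload 111110.
Byte 4: 0x9D = 10011101 (10xxxxxx ✓), payload 011101.
Concatenate: 001100010111110011101 = 0x62F9D (21 bits → U+62F9D).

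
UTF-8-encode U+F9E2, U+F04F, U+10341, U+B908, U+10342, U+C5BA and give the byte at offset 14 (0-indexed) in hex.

U+F9E2 → 3-byte form EF A7 A2 at offsets 0–2.
U+F04F → 3-byte form EF 81 8F at offsets 3–5.
U+10341 → 4-byte form F0 90 8D 81 at offsets 6–9.
U+B908 → 3-byte form EB A4 88 at offsets 10–12.
U+10342 → 4-byte form F0 90 8D 82 at offsets 13–16.
Offset 14 falls in char 5's range; it's byte 2 of F0 90 8D 82 = 0x90.

0x90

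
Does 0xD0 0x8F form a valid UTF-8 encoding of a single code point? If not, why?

valid

Leading byte 0xD0 = 11010000 → 2-byte form.
Continuation bytes 0x8F=10001111 all match 10xxxxxx.
Decoded value 0x40F is ≥ 0x80 (shortest form) and not a surrogate.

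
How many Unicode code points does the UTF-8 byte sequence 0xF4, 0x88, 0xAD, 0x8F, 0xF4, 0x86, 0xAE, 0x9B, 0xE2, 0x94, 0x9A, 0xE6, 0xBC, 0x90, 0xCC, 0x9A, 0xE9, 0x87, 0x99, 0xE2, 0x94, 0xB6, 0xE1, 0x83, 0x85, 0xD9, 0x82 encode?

Byte at offset 0: 0xF4 = 11110100 → 4-byte char (#1). Advance 4.
Byte at offset 4: 0xF4 = 11110100 → 4-byte char (#2). Advance 4.
Byte at offset 8: 0xE2 = 11100010 → 3-byte char (#3). Advance 3.
Byte at offset 11: 0xE6 = 11100110 → 3-byte char (#4). Advance 3.
Byte at offset 14: 0xCC = 11001100 → 2-byte char (#5). Advance 2.
Byte at offset 16: 0xE9 = 11101001 → 3-byte char (#6). Advance 3.
Byte at offset 19: 0xE2 = 11100010 → 3-byte char (#7). Advance 3.
Byte at offset 22: 0xE1 = 11100001 → 3-byte char (#8). Advance 3.
Byte at offset 25: 0xD9 = 11011001 → 2-byte char (#9). Advance 2.
Reached end at offset 27 after 9 code points.

9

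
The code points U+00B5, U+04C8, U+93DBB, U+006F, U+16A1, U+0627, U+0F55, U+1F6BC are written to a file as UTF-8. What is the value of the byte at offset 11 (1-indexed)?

1-indexed offset 11 is 0-indexed offset 10.
U+00B5 → 2-byte form C2 B5 at offsets 0–1.
U+04C8 → 2-byte form D3 88 at offsets 2–3.
U+93DBB → 4-byte form F2 93 B6 BB at offsets 4–7.
U+006F → 1-byte form 6F at offsets 8–8.
U+16A1 → 3-byte form E1 9A A1 at offsets 9–11.
Offset 10 falls in char 5's range; it's byte 2 of E1 9A A1 = 0x9A.

0x9A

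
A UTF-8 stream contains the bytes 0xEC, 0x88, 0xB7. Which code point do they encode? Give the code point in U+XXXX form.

Leading byte 0xEC = 11101100 matches 1110xxxx → 3-byte sequence.
Byte 1: 0xEC = 11101100, payload 1100 (4 bits).
Byte 2: 0x88 = 10001000 (10xxxxxx ✓), payload 001000.
Byte 3: 0xB7 = 10110111 (10xxxxxx ✓), payload 110111.
Concatenate: 1100001000110111 = 0xC237 (16 bits → U+C237).

U+C237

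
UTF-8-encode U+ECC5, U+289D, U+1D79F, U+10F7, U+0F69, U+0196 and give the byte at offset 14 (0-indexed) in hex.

U+ECC5 → 3-byte form EE B3 85 at offsets 0–2.
U+289D → 3-byte form E2 A2 9D at offsets 3–5.
U+1D79F → 4-byte form F0 9D 9E 9F at offsets 6–9.
U+10F7 → 3-byte form E1 83 B7 at offsets 10–12.
U+0F69 → 3-byte form E0 BD A9 at offsets 13–15.
Offset 14 falls in char 5's range; it's byte 2 of E0 BD A9 = 0xBD.

0xBD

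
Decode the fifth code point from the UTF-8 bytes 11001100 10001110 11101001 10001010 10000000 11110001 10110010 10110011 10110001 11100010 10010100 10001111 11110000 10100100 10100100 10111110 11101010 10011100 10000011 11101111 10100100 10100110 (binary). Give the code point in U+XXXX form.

U+2493E

Offset 0: leading byte 0xCC = 11001100 → 2-byte char #1 = CC 8E.
Offset 2: leading byte 0xE9 = 11101001 → 3-byte char #2 = E9 8A 80.
Offset 5: leading byte 0xF1 = 11110001 → 4-byte char #3 = F1 B2 B3 B1.
Offset 9: leading byte 0xE2 = 11100010 → 3-byte char #4 = E2 94 8F.
Offset 12: leading byte 0xF0 = 11110000 → 4-byte char #5 = F0 A4 A4 BE.
Leading byte 0xF0 = 11110000 matches 11110xxx → 4-byte sequence.
Byte 1: 0xF0 = 11110000, payload 000 (3 bits).
Byte 2: 0xA4 = 10100100 (10xxxxxx ✓), payload 100100.
Byte 3: 0xA4 = 10100100 (10xxxxxx ✓), payload 100100.
Byte 4: 0xBE = 10111110 (10xxxxxx ✓), payload 111110.
Concatenate: 000100100100100111110 = 0x2493E (21 bits → U+2493E).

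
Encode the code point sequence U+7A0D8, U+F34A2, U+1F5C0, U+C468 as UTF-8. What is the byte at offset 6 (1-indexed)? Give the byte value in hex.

0xB3

1-indexed offset 6 is 0-indexed offset 5.
U+7A0D8 → 4-byte form F1 BA 83 98 at offsets 0–3.
U+F34A2 → 4-byte form F3 B3 92 A2 at offsets 4–7.
Offset 5 falls in char 2's range; it's byte 2 of F3 B3 92 A2 = 0xB3.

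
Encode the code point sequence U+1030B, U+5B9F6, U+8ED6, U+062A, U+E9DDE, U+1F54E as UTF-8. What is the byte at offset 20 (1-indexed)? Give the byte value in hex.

1-indexed offset 20 is 0-indexed offset 19.
U+1030B → 4-byte form F0 90 8C 8B at offsets 0–3.
U+5B9F6 → 4-byte form F1 9B A7 B6 at offsets 4–7.
U+8ED6 → 3-byte form E8 BB 96 at offsets 8–10.
U+062A → 2-byte form D8 AA at offsets 11–12.
U+E9DDE → 4-byte form F3 A9 B7 9E at offsets 13–16.
U+1F54E → 4-byte form F0 9F 95 8E at offsets 17–20.
Offset 19 falls in char 6's range; it's byte 3 of F0 9F 95 8E = 0x95.

0x95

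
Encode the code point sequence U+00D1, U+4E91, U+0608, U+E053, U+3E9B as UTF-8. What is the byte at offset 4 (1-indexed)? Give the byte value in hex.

0xBA

1-indexed offset 4 is 0-indexed offset 3.
U+00D1 → 2-byte form C3 91 at offsets 0–1.
U+4E91 → 3-byte form E4 BA 91 at offsets 2–4.
Offset 3 falls in char 2's range; it's byte 2 of E4 BA 91 = 0xBA.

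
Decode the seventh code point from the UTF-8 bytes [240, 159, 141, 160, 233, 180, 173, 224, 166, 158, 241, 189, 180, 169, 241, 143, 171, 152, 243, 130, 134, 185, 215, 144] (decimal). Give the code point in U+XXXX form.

Offset 0: leading byte 0xF0 = 11110000 → 4-byte char #1 = F0 9F 8D A0.
Offset 4: leading byte 0xE9 = 11101001 → 3-byte char #2 = E9 B4 AD.
Offset 7: leading byte 0xE0 = 11100000 → 3-byte char #3 = E0 A6 9E.
Offset 10: leading byte 0xF1 = 11110001 → 4-byte char #4 = F1 BD B4 A9.
Offset 14: leading byte 0xF1 = 11110001 → 4-byte char #5 = F1 8F AB 98.
Offset 18: leading byte 0xF3 = 11110011 → 4-byte char #6 = F3 82 86 B9.
Offset 22: leading byte 0xD7 = 11010111 → 2-byte char #7 = D7 90.
Leading byte 0xD7 = 11010111 matches 110xxxxx → 2-byte sequence.
Byte 1: 0xD7 = 11010111, payload 10111 (5 bits).
Byte 2: 0x90 = 10010000 (10xxxxxx ✓), payload 010000.
Concatenate: 10111010000 = 0x5D0 (11 bits → U+05D0).

U+05D0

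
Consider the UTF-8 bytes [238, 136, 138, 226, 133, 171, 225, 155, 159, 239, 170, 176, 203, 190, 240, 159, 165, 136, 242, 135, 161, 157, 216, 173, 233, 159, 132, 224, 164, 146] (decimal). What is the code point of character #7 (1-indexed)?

U+8785D

Offset 0: leading byte 0xEE = 11101110 → 3-byte char #1 = EE 88 8A.
Offset 3: leading byte 0xE2 = 11100010 → 3-byte char #2 = E2 85 AB.
Offset 6: leading byte 0xE1 = 11100001 → 3-byte char #3 = E1 9B 9F.
Offset 9: leading byte 0xEF = 11101111 → 3-byte char #4 = EF AA B0.
Offset 12: leading byte 0xCB = 11001011 → 2-byte char #5 = CB BE.
Offset 14: leading byte 0xF0 = 11110000 → 4-byte char #6 = F0 9F A5 88.
Offset 18: leading byte 0xF2 = 11110010 → 4-byte char #7 = F2 87 A1 9D.
Leading byte 0xF2 = 11110010 matches 11110xxx → 4-byte sequence.
Byte 1: 0xF2 = 11110010, payload 010 (3 bits).
Byte 2: 0x87 = 10000111 (10xxxxxx ✓), payload 000111.
Byte 3: 0xA1 = 10100001 (10xxxxxx ✓), payload 100001.
Byte 4: 0x9D = 10011101 (10xxxxxx ✓), payload 011101.
Concatenate: 010000111100001011101 = 0x8785D (21 bits → U+8785D).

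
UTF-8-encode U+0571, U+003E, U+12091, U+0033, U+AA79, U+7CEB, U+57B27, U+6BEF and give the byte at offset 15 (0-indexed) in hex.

0x97

U+0571 → 2-byte form D5 B1 at offsets 0–1.
U+003E → 1-byte form 3E at offsets 2–2.
U+12091 → 4-byte form F0 92 82 91 at offsets 3–6.
U+0033 → 1-byte form 33 at offsets 7–7.
U+AA79 → 3-byte form EA A9 B9 at offsets 8–10.
U+7CEB → 3-byte form E7 B3 AB at offsets 11–13.
U+57B27 → 4-byte form F1 97 AC A7 at offsets 14–17.
Offset 15 falls in char 7's range; it's byte 2 of F1 97 AC A7 = 0x97.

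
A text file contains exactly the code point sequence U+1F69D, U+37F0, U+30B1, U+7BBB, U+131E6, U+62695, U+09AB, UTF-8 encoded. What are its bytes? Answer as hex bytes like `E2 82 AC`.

F0 9F 9A 9D E3 9F B0 E3 82 B1 E7 AE BB F0 93 87 A6 F1 A2 9A 95 E0 A6 AB

U+1F69D: 4-byte form → F0 9F 9A 9D.
U+37F0: 3-byte form → E3 9F B0.
U+30B1: 3-byte form → E3 82 B1.
U+7BBB: 3-byte form → E7 AE BB.
U+131E6: 4-byte form → F0 93 87 A6.
U+62695: 4-byte form → F1 A2 9A 95.
U+09AB: 3-byte form → E0 A6 AB.
Concatenated (24 bytes): F0 9F 9A 9D E3 9F B0 E3 82 B1 E7 AE BB F0 93 87 A6 F1 A2 9A 95 E0 A6 AB.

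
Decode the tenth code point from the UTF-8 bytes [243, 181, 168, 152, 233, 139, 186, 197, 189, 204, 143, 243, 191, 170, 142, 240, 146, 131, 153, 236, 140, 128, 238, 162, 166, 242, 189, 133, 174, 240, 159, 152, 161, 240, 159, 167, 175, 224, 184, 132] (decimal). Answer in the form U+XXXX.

U+1F621

Offset 0: leading byte 0xF3 = 11110011 → 4-byte char #1 = F3 B5 A8 98.
Offset 4: leading byte 0xE9 = 11101001 → 3-byte char #2 = E9 8B BA.
Offset 7: leading byte 0xC5 = 11000101 → 2-byte char #3 = C5 BD.
Offset 9: leading byte 0xCC = 11001100 → 2-byte char #4 = CC 8F.
Offset 11: leading byte 0xF3 = 11110011 → 4-byte char #5 = F3 BF AA 8E.
Offset 15: leading byte 0xF0 = 11110000 → 4-byte char #6 = F0 92 83 99.
Offset 19: leading byte 0xEC = 11101100 → 3-byte char #7 = EC 8C 80.
Offset 22: leading byte 0xEE = 11101110 → 3-byte char #8 = EE A2 A6.
Offset 25: leading byte 0xF2 = 11110010 → 4-byte char #9 = F2 BD 85 AE.
Offset 29: leading byte 0xF0 = 11110000 → 4-byte char #10 = F0 9F 98 A1.
Leading byte 0xF0 = 11110000 matches 11110xxx → 4-byte sequence.
Byte 1: 0xF0 = 11110000, payload 000 (3 bits).
Byte 2: 0x9F = 10011111 (10xxxxxx ✓), payload 011111.
Byte 3: 0x98 = 10011000 (10xxxxxx ✓), payload 011000.
Byte 4: 0xA1 = 10100001 (10xxxxxx ✓), payload 100001.
Concatenate: 000011111011000100001 = 0x1F621 (21 bits → U+1F621).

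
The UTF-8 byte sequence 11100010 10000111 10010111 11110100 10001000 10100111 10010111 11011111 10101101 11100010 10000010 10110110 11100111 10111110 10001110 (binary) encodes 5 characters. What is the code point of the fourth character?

Offset 0: leading byte 0xE2 = 11100010 → 3-byte char #1 = E2 87 97.
Offset 3: leading byte 0xF4 = 11110100 → 4-byte char #2 = F4 88 A7 97.
Offset 7: leading byte 0xDF = 11011111 → 2-byte char #3 = DF AD.
Offset 9: leading byte 0xE2 = 11100010 → 3-byte char #4 = E2 82 B6.
Leading byte 0xE2 = 11100010 matches 1110xxxx → 3-byte sequence.
Byte 1: 0xE2 = 11100010, payload 0010 (4 bits).
Byte 2: 0x82 = 10000010 (10xxxxxx ✓), payload 000010.
Byte 3: 0xB6 = 10110110 (10xxxxxx ✓), payload 110110.
Concatenate: 0010000010110110 = 0x20B6 (16 bits → U+20B6).

U+20B6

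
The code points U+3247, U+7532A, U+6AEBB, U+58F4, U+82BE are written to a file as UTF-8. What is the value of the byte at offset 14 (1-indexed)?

0xB4

1-indexed offset 14 is 0-indexed offset 13.
U+3247 → 3-byte form E3 89 87 at offsets 0–2.
U+7532A → 4-byte form F1 B5 8C AA at offsets 3–6.
U+6AEBB → 4-byte form F1 AA BA BB at offsets 7–10.
U+58F4 → 3-byte form E5 A3 B4 at offsets 11–13.
Offset 13 falls in char 4's range; it's byte 3 of E5 A3 B4 = 0xB4.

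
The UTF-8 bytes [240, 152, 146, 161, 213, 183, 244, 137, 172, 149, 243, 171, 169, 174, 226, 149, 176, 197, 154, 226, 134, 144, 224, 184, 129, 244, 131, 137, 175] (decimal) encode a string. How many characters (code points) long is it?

9

Byte at offset 0: 0xF0 = 11110000 → 4-byte char (#1). Advance 4.
Byte at offset 4: 0xD5 = 11010101 → 2-byte char (#2). Advance 2.
Byte at offset 6: 0xF4 = 11110100 → 4-byte char (#3). Advance 4.
Byte at offset 10: 0xF3 = 11110011 → 4-byte char (#4). Advance 4.
Byte at offset 14: 0xE2 = 11100010 → 3-byte char (#5). Advance 3.
Byte at offset 17: 0xC5 = 11000101 → 2-byte char (#6). Advance 2.
Byte at offset 19: 0xE2 = 11100010 → 3-byte char (#7). Advance 3.
Byte at offset 22: 0xE0 = 11100000 → 3-byte char (#8). Advance 3.
Byte at offset 25: 0xF4 = 11110100 → 4-byte char (#9). Advance 4.
Reached end at offset 29 after 9 code points.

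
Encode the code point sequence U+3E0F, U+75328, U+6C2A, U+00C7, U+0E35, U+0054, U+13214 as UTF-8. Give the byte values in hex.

U+3E0F: 3-byte form → E3 B8 8F.
U+75328: 4-byte form → F1 B5 8C A8.
U+6C2A: 3-byte form → E6 B0 AA.
U+00C7: 2-byte form → C3 87.
U+0E35: 3-byte form → E0 B8 B5.
U+0054: 1-byte form → 54.
U+13214: 4-byte form → F0 93 88 94.
Concatenated (20 bytes): E3 B8 8F F1 B5 8C A8 E6 B0 AA C3 87 E0 B8 B5 54 F0 93 88 94.

E3 B8 8F F1 B5 8C A8 E6 B0 AA C3 87 E0 B8 B5 54 F0 93 88 94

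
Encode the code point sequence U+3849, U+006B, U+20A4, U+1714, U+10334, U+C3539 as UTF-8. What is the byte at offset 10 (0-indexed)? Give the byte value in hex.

U+3849 → 3-byte form E3 A1 89 at offsets 0–2.
U+006B → 1-byte form 6B at offsets 3–3.
U+20A4 → 3-byte form E2 82 A4 at offsets 4–6.
U+1714 → 3-byte form E1 9C 94 at offsets 7–9.
U+10334 → 4-byte form F0 90 8C B4 at offsets 10–13.
Offset 10 falls in char 5's range; it's byte 1 of F0 90 8C B4 = 0xF0.

0xF0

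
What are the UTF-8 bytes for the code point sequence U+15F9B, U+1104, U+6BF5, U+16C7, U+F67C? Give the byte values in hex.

U+15F9B: 4-byte form → F0 95 BE 9B.
U+1104: 3-byte form → E1 84 84.
U+6BF5: 3-byte form → E6 AF B5.
U+16C7: 3-byte form → E1 9B 87.
U+F67C: 3-byte form → EF 99 BC.
Concatenated (16 bytes): F0 95 BE 9B E1 84 84 E6 AF B5 E1 9B 87 EF 99 BC.

F0 95 BE 9B E1 84 84 E6 AF B5 E1 9B 87 EF 99 BC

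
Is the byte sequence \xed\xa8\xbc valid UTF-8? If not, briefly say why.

Structurally a 3-byte sequence; payload = 0xDA3C.
But 0xDA3C is in U+D800–U+DFFF, the surrogate range. Surrogates are not Unicode scalar values and are forbidden in UTF-8.

invalid (encodes a surrogate (U+D800–U+DFFF))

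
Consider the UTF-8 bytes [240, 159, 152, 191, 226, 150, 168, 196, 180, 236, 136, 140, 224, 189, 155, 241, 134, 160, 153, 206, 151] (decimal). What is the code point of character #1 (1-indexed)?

U+1F63F

Offset 0: leading byte 0xF0 = 11110000 → 4-byte char #1 = F0 9F 98 BF.
Leading byte 0xF0 = 11110000 matches 11110xxx → 4-byte sequence.
Byte 1: 0xF0 = 11110000, payload 000 (3 bits).
Byte 2: 0x9F = 10011111 (10xxxxxx ✓), payload 011111.
Byte 3: 0x98 = 10011000 (10xxxxxx ✓), payload 011000.
Byte 4: 0xBF = 10111111 (10xxxxxx ✓), payload 111111.
Concatenate: 000011111011000111111 = 0x1F63F (21 bits → U+1F63F).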